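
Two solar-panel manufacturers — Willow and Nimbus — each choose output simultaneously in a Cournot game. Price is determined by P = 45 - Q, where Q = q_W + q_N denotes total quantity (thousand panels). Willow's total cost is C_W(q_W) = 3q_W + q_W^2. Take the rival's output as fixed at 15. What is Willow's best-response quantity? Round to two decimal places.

6.75

With the rival's output fixed at 15, Willow's profit is π_W = (45 - 15 - q_W)q_W - (3q_W + q_W²) = (30 - q_W)q_W - (3q_W + q_W²).
∂π_W/∂q_W = 27 - 4q_W = 0, so q_W = 27/4.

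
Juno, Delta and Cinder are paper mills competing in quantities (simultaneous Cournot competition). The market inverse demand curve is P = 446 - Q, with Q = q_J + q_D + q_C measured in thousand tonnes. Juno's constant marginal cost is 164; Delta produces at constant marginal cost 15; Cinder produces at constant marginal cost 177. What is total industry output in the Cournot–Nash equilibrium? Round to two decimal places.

245.50

Juno's profit: π_J = (446 - Q)q_J - (164q_J). Setting ∂π_J/∂q_J = 0: 282 - 2q_J - (q_D + q_C) = 0.
Delta's first-order condition: 431 - 2q_D - (q_J + q_C) = 0.
Cinder's profit: π_C = (446 - Q)q_C - (177q_C). Setting ∂π_C/∂q_C = 0: 269 - 2q_C - (q_J + q_D) = 0.
Adding the 3 conditions: 982 − 2Q − 2Q = 0, i.e. Q = 491/2.
Back-substituting: q_J = (282 − 491/2) = 73/2, q_D = (431 − 491/2) = 371/2, q_C = (269 − 491/2) = 47/2.
Total output Q = 73/2 + 371/2 + 47/2 = 491/2.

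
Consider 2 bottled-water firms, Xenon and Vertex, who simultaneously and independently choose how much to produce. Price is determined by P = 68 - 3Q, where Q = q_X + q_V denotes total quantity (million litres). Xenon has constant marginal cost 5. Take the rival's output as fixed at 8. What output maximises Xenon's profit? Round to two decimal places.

With the rival's output fixed at 8, Xenon's profit is π_X = (68 - 3·8 - 3q_X)q_X - (5q_X) = (44 - 3q_X)q_X - (5q_X).
∂π_X/∂q_X = 39 - 6q_X = 0, so q_X = 13/2.

6.50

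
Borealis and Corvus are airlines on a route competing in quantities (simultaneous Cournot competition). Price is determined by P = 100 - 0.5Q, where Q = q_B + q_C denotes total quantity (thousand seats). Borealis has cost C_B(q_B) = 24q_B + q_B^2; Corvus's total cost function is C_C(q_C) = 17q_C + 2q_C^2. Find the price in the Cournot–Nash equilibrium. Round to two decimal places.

81.37

Borealis's profit: π_B = (100 - 0.5Q)q_B - (24q_B + q_B²). Setting ∂π_B/∂q_B = 0: 76 - 3q_B - (1/2)(q_C) = 0.
Corvus's first-order condition: 83 - 5q_C - (1/2)(q_B) = 0.
Best responses: q_B = (76 - (1/2)q_C)/3, q_C = (83 - (1/2)q_B)/5.
Substituting one into the other gives q_B = 1354/59 and q_C = 844/59.
Total output Q = 37.2542, so price P = 100 - (1/2)·37.2542 = 81.3729.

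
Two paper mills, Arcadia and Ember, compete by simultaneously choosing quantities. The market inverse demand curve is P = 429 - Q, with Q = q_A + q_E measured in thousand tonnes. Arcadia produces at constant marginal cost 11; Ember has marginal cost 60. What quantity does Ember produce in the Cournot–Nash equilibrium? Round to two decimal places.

Arcadia's profit: π_A = (429 - Q)q_A - (11q_A). Setting ∂π_A/∂q_A = 0: 418 - 2q_A - (q_E) = 0.
Ember's first-order condition: 369 - 2q_E - (q_A) = 0.
Best responses: q_A = (418 - q_E)/2, q_E = (369 - q_A)/2.
Substituting one into the other gives q_A = 467/3 and q_E = 320/3.

106.67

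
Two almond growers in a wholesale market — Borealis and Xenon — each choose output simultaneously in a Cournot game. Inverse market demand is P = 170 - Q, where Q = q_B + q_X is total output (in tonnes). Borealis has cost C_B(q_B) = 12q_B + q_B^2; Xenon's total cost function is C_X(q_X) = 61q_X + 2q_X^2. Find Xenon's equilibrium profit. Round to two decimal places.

438.28

Borealis's profit: π_B = (170 - Q)q_B - (12q_B + q_B²). Setting ∂π_B/∂q_B = 0: 158 - 4q_B - (q_X) = 0.
Xenon's profit: π_X = (170 - Q)q_X - (61q_X + 2q_X²). Setting ∂π_X/∂q_X = 0: 109 - 6q_X - (q_B) = 0.
So q_B = (158 - q_X)/4 and q_X = (109 - q_B)/6.
Solving the pair: q_B = 839/23, q_X = 278/23.
Price P = 170 - 1117/23 = 121.4348.
Xenon's profit: 121.4348·(278/23) - 61·(278/23) - 2(278/23)² = 438.2836.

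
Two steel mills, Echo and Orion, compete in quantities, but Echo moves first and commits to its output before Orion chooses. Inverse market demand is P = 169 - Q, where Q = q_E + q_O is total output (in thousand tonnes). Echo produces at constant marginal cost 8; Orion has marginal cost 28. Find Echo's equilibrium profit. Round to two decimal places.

4095.13

The follower Orion best-responds to any q_E: π_O = (169 - Q)q_O - 28q_O.
∂π_O/∂q_O = 141 - q_E - 2q_O = 0 gives the reaction function q_O = (141 - q_E)/2.
The leader anticipates this reaction. Substituting into P = 169 - Q gives P = 197/2 - (1/2)q_E, so π_E = (197/2 - (1/2)q_E)q_E - 8q_E.
Maximising: ∂π_E/∂q_E = 181/2 - q_E = 0, giving q_E = 181/2.
Then q_O = (141 - 181/2)/2 = 101/4.
Price P = 169 - 463/4 = 213/4.
Echo's profit: (213/4 - 8)·(181/2) = 4095.1250.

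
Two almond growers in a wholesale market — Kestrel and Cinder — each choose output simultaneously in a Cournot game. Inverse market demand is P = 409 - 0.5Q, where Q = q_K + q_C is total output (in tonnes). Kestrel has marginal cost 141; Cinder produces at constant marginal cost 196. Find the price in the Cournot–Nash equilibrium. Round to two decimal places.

248.67

Kestrel's profit: π_K = (409 - 0.5Q)q_K - (141q_K). Setting ∂π_K/∂q_K = 0: 268 - q_K - (1/2)(q_C) = 0.
Cinder's profit: π_C = (409 - 0.5Q)q_C - (196q_C). Setting ∂π_C/∂q_C = 0: 213 - q_C - (1/2)(q_K) = 0.
Best responses: q_K = (268 - (1/2)q_C), q_C = (213 - (1/2)q_K).
Solving the pair: q_K = 646/3, q_C = 316/3.
Total output Q = 962/3, so price P = 409 - (1/2)·(962/3) = 746/3.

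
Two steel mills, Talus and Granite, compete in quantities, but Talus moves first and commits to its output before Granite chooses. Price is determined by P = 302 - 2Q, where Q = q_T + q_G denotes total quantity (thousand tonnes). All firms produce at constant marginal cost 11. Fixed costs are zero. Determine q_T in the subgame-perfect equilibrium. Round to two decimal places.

72.75

The follower Granite best-responds to any q_T: π_G = (302 - 2Q)q_G - 11q_G.
Follower FOC: 291 - 2q_T - 4q_G = 0, so q_G(q_T) = (291 - 2q_T)/4.
The leader anticipates this reaction. Substituting into P = 302 - 2Q gives P = 313/2 - q_T, so π_T = (313/2 - q_T)q_T - 11q_T.
Maximising: ∂π_T/∂q_T = 291/2 - 2q_T = 0, giving q_T = 291/4.
Then q_G = (291 - 2·(291/4))/4 = 291/8.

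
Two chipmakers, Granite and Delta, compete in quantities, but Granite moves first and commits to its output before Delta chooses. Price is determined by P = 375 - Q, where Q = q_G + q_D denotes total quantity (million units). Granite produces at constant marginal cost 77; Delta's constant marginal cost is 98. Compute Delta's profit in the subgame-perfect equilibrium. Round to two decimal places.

3451.56

The follower Delta best-responds to any q_G: π_D = (375 - Q)q_D - 98q_D.
Setting the follower's marginal profit to zero, 277 - q_G - 2q_D = 0, i.e. q_D = (277 - q_G)/2.
The leader anticipates this reaction. Substituting into P = 375 - Q gives P = 473/2 - (1/2)q_G, so π_G = (473/2 - (1/2)q_G)q_G - 77q_G.
Leader FOC: 319/2 - q_G = 0, so q_G = 319/2.
Then q_D = (277 - 319/2)/2 = 235/4.
Price P = 375 - 873/4 = 627/4.
Delta's profit: (627/4 - 98)·(235/4) = 3451.5625.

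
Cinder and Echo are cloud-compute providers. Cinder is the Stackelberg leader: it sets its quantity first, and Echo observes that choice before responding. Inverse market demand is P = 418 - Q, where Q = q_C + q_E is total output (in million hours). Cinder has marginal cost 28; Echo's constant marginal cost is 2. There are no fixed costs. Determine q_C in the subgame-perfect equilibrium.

182

Solve by backward induction. Given q_C, the follower Echo maximises π_E = (418 - q_C - q_E)q_E - 2q_E.
∂π_E/∂q_E = 416 - q_C - 2q_E = 0 gives the reaction function q_E = (416 - q_C)/2.
The leader anticipates this reaction. Substituting into P = 418 - Q gives P = 210 - (1/2)q_C, so π_C = (210 - (1/2)q_C)q_C - 28q_C.
Maximising: ∂π_C/∂q_C = 182 - q_C = 0, giving q_C = 182.
Then q_E = (416 - 182)/2 = 117.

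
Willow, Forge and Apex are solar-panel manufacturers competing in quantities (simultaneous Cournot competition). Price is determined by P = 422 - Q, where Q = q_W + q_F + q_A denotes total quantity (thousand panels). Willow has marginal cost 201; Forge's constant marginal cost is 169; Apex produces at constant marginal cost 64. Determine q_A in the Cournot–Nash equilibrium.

150

Willow's profit: π_W = (422 - Q)q_W - (201q_W). Setting ∂π_W/∂q_W = 0: 221 - 2q_W - (q_F + q_A) = 0.
Forge's first-order condition: 253 - 2q_F - (q_W + q_A) = 0.
Apex's first-order condition: 358 - 2q_A - (q_W + q_F) = 0.
Adding the 3 first-order conditions: 832 − 4Q = 0, so Q = 208.
Back-substituting: q_W = (221 − 208) = 13, q_F = (253 − 208) = 45, q_A = (358 − 208) = 150.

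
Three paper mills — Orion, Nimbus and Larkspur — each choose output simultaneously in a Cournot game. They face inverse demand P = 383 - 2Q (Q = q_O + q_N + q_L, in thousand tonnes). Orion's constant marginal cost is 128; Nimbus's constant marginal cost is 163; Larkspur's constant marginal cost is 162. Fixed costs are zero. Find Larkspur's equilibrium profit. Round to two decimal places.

Orion's profit: π_O = (383 - 2Q)q_O - (128q_O). Setting ∂π_O/∂q_O = 0: 255 - 4q_O - 2(q_N + q_L) = 0.
Nimbus's profit: π_N = (383 - 2Q)q_N - (163q_N). Setting ∂π_N/∂q_N = 0: 220 - 4q_N - 2(q_O + q_L) = 0.
Larkspur's first-order condition: 221 - 4q_L - 2(q_O + q_N) = 0.
Adding the 3 first-order conditions: 696 − 8Q = 0, so Q = 87.
Back-substituting: q_O = (255 − 174)/2 = 81/2, q_N = (220 − 174)/2 = 23, q_L = (221 − 174)/2 = 47/2.
Price P = 383 - 2·87 = 209.
Larkspur's profit: (209 - 162)·(47/2) = 1104.5000.

1104.50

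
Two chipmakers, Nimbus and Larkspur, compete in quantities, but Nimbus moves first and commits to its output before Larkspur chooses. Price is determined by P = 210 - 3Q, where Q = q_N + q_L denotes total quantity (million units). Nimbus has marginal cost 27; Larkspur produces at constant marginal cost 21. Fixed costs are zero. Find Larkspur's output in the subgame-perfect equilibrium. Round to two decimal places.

Solve by backward induction. Given q_N, the follower Larkspur maximises π_L = (210 - 3q_N - 3q_L)q_L - 21q_L.
Setting the follower's marginal profit to zero, 189 - 3q_N - 6q_L = 0, i.e. q_L = (189 - 3q_N)/6.
Nimbus substitutes q_L(q_N) into its own profit: π_N = q_N(210 - 3q_N - (189 - 3q_N)/2) - 27q_N = (231/2 - (3/2)q_N)q_N - 27q_N.
Leader FOC: 177/2 - 3q_N = 0, so q_N = 59/2.
Then q_L = (189 - 3·(59/2))/6 = 67/4.

16.75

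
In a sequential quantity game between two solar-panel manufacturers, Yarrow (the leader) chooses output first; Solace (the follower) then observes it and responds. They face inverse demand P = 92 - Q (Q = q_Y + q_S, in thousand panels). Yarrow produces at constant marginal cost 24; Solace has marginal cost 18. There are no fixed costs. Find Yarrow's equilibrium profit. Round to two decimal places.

The follower Solace best-responds to any q_Y: π_S = (92 - Q)q_S - 18q_S.
Setting the follower's marginal profit to zero, 74 - q_Y - 2q_S = 0, i.e. q_S = (74 - q_Y)/2.
Yarrow substitutes q_S(q_Y) into its own profit: π_Y = q_Y(92 - q_Y - (74 - q_Y)/2) - 24q_Y = (55 - (1/2)q_Y)q_Y - 24q_Y.
Maximising: ∂π_Y/∂q_Y = 31 - q_Y = 0, giving q_Y = 31.
Then q_S = (74 - 31)/2 = 43/2.
Price P = 92 - 105/2 = 79/2.
Yarrow's profit: (79/2 - 24)·31 = 961/2.

480.50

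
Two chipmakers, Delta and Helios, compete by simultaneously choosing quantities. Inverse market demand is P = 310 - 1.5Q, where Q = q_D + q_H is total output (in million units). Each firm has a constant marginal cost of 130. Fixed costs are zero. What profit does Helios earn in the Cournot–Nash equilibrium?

2400

Each firm earns π_i = (310 - 1.5Q)q_i - 130q_i.
First-order condition (treating rivals' output as given): 180 - 3q_i - (3/2)q_j = 0.
With identical firms every q_j equals q_i, so q_j = q_i and 180 = (9/2)q_i, giving q_i = 40.
Price P = 310 - (3/2)·80 = 190.
Helios's profit: (190 - 130)·40 = 2400.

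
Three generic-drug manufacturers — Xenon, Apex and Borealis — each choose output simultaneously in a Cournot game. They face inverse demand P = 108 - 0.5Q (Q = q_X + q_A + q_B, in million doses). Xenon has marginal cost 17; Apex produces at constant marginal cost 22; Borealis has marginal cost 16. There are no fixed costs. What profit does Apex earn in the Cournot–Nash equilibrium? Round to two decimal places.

703.13

Xenon's profit: π_X = (108 - 0.5Q)q_X - (17q_X). Setting ∂π_X/∂q_X = 0: 91 - q_X - (1/2)(q_A + q_B) = 0.
Apex's profit: π_A = (108 - 0.5Q)q_A - (22q_A). Setting ∂π_A/∂q_A = 0: 86 - q_A - (1/2)(q_X + q_B) = 0.
Borealis's profit: π_B = (108 - 0.5Q)q_B - (16q_B). Setting ∂π_B/∂q_B = 0: 92 - q_B - (1/2)(q_X + q_A) = 0.
Summing all 3 equations gives 269 − 2Q = 0, hence Q = 269/2.
Back-substituting: q_X = (91 − 269/4)/(1/2) = 95/2, q_A = (86 − 269/4)/(1/2) = 75/2, q_B = (92 − 269/4)/(1/2) = 99/2.
Price P = 108 - (1/2)·(269/2) = 163/4.
Apex's profit: (163/4 - 22)·(75/2) = 703.1250.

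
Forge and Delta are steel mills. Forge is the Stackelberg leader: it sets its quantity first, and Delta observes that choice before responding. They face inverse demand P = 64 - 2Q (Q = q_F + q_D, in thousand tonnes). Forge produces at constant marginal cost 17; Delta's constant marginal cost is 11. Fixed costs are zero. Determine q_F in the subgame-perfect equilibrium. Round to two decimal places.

The follower Delta best-responds to any q_F: π_D = (64 - 2Q)q_D - 11q_D.
Follower FOC: 53 - 2q_F - 4q_D = 0, so q_D(q_F) = (53 - 2q_F)/4.
The leader anticipates this reaction. Substituting into P = 64 - 2Q gives P = 75/2 - q_F, so π_F = (75/2 - q_F)q_F - 17q_F.
Leader FOC: 41/2 - 2q_F = 0, so q_F = 41/4.
Then q_D = (53 - 2·(41/4))/4 = 65/8.

10.25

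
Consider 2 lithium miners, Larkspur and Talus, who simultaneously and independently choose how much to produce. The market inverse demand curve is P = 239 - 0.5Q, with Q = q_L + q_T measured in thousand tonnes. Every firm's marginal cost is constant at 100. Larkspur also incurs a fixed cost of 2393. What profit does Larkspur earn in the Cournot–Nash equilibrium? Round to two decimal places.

Each firm earns π_i = (239 - 0.5Q)q_i - 100q_i.
First-order condition (treating rivals' output as given): 139 - q_i - (1/2)q_j = 0.
By symmetry each firm produces the same amount; substituting q_j = q_i yields q_i = 139/(3/2) = 278/3.
Price P = 239 - (1/2)·(556/3) = 439/3.
Larkspur's profit: (439/3 - 100)·(278/3) - 2393 = 1900.5556.

1900.56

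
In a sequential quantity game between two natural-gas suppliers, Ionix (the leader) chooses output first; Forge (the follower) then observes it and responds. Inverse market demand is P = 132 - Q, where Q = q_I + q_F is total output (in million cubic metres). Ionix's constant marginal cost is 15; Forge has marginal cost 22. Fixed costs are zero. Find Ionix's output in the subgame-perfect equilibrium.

62

Solve by backward induction. Given q_I, the follower Forge maximises π_F = (132 - q_I - q_F)q_F - 22q_F.
Follower FOC: 110 - q_I - 2q_F = 0, so q_F(q_I) = (110 - q_I)/2.
The leader anticipates this reaction. Substituting into P = 132 - Q gives P = 77 - (1/2)q_I, so π_I = (77 - (1/2)q_I)q_I - 15q_I.
Maximising: ∂π_I/∂q_I = 62 - q_I = 0, giving q_I = 62.
Then q_F = (110 - 62)/2 = 24.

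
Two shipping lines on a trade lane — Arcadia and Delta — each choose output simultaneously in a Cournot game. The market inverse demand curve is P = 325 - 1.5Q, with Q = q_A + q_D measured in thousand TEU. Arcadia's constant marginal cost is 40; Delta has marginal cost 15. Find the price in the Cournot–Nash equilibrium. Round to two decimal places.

126.67

Arcadia's profit: π_A = (325 - 1.5Q)q_A - (40q_A). Setting ∂π_A/∂q_A = 0: 285 - 3q_A - (3/2)(q_D) = 0.
Delta's first-order condition: 310 - 3q_D - (3/2)(q_A) = 0.
Rearranging gives the reaction functions q_A = (285 - (3/2)q_D)/3 and q_D = (310 - (3/2)q_A)/3.
Substituting one into the other gives q_A = 520/9 and q_D = 670/9.
Total output Q = 1190/9, so price P = 325 - (3/2)·(1190/9) = 380/3.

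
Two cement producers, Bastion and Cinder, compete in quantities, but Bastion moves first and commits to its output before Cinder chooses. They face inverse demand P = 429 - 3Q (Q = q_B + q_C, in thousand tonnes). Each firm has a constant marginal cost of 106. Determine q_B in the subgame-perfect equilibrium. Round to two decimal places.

53.83

Solve by backward induction. Given q_B, the follower Cinder maximises π_C = (429 - 3q_B - 3q_C)q_C - 106q_C.
Setting the follower's marginal profit to zero, 323 - 3q_B - 6q_C = 0, i.e. q_C = (323 - 3q_B)/6.
The leader anticipates this reaction. Substituting into P = 429 - 3Q gives P = 535/2 - (3/2)q_B, so π_B = (535/2 - (3/2)q_B)q_B - 106q_B.
Leader FOC: 323/2 - 3q_B = 0, so q_B = 323/6.
Then q_C = (323 - 3·(323/6))/6 = 323/12.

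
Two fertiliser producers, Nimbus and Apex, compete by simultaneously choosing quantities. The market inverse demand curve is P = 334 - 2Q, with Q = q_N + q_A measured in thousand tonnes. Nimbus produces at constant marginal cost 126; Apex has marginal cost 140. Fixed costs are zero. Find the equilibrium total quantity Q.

67

Nimbus's profit: π_N = (334 - 2Q)q_N - (126q_N). Setting ∂π_N/∂q_N = 0: 208 - 4q_N - 2(q_A) = 0.
Apex's first-order condition: 194 - 4q_A - 2(q_N) = 0.
So q_N = (208 - 2q_A)/4 and q_A = (194 - 2q_N)/4.
Solving the pair: q_N = 37, q_A = 30.
Total output Q = 37 + 30 = 67.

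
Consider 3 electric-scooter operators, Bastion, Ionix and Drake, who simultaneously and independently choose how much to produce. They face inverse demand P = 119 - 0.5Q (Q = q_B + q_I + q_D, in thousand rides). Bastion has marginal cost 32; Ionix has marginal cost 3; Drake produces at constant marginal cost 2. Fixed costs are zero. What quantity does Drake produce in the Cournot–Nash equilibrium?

Bastion's profit: π_B = (119 - 0.5Q)q_B - (32q_B). Setting ∂π_B/∂q_B = 0: 87 - q_B - (1/2)(q_I + q_D) = 0.
Ionix's profit: π_I = (119 - 0.5Q)q_I - (3q_I). Setting ∂π_I/∂q_I = 0: 116 - q_I - (1/2)(q_B + q_D) = 0.
Drake's profit: π_D = (119 - 0.5Q)q_D - (2q_D). Setting ∂π_D/∂q_D = 0: 117 - q_D - (1/2)(q_B + q_I) = 0.
Adding the 3 conditions: 320 − Q − Q = 0, i.e. Q = 160.
Back-substituting: q_B = (87 − 80)/(1/2) = 14, q_I = (116 − 80)/(1/2) = 72, q_D = (117 − 80)/(1/2) = 74.

74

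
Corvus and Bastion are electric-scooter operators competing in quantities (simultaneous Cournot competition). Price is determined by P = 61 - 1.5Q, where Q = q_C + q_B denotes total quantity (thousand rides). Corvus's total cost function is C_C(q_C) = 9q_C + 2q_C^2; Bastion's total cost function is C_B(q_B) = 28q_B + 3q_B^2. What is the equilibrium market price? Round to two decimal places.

Corvus's profit: π_C = (61 - 1.5Q)q_C - (9q_C + 2q_C²). Setting ∂π_C/∂q_C = 0: 52 - 7q_C - (3/2)(q_B) = 0.
Bastion's profit: π_B = (61 - 1.5Q)q_B - (28q_B + 3q_B²). Setting ∂π_B/∂q_B = 0: 33 - 9q_B - (3/2)(q_C) = 0.
So q_C = (52 - (3/2)q_B)/7 and q_B = (33 - (3/2)q_C)/9.
Substituting one into the other gives q_C = 62/9 and q_B = 68/27.
Total output Q = 254/27, so price P = 61 - (3/2)·(254/27) = 422/9.

46.89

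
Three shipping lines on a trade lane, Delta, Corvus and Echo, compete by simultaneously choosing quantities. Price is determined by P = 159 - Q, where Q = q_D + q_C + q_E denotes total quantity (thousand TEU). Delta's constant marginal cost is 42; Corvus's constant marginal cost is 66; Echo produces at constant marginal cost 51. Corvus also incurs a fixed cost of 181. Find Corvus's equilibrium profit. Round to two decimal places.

Delta's profit: π_D = (159 - Q)q_D - (42q_D). Setting ∂π_D/∂q_D = 0: 117 - 2q_D - (q_C + q_E) = 0.
Corvus's profit: π_C = (159 - Q)q_C - (66q_C). Setting ∂π_C/∂q_C = 0: 93 - 2q_C - (q_D + q_E) = 0.
Echo's first-order condition: 108 - 2q_E - (q_D + q_C) = 0.
Summing all 3 equations gives 318 − 4Q = 0, hence Q = 159/2.
Back-substituting: q_D = (117 − 159/2) = 75/2, q_C = (93 − 159/2) = 27/2, q_E = (108 − 159/2) = 57/2.
Price P = 159 - 159/2 = 159/2.
Corvus's profit: (159/2 - 66)·(27/2) - 181 = 5/4.

1.25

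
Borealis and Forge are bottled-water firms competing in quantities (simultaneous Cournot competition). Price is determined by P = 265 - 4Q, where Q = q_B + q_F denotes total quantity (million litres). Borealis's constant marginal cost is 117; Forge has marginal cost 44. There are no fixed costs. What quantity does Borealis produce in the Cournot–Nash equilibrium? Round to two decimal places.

6.25

Borealis's profit: π_B = (265 - 4Q)q_B - (117q_B). Setting ∂π_B/∂q_B = 0: 148 - 8q_B - 4(q_F) = 0.
Forge's first-order condition: 221 - 8q_F - 4(q_B) = 0.
Best responses: q_B = (148 - 4q_F)/8, q_F = (221 - 4q_B)/8.
Substituting one into the other gives q_B = 25/4 and q_F = 49/2.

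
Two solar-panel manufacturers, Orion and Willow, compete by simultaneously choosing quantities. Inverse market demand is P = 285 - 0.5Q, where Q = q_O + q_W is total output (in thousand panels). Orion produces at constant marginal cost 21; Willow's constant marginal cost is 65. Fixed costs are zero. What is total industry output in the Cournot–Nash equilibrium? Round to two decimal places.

Orion's profit: π_O = (285 - 0.5Q)q_O - (21q_O). Setting ∂π_O/∂q_O = 0: 264 - q_O - (1/2)(q_W) = 0.
Willow's profit: π_W = (285 - 0.5Q)q_W - (65q_W). Setting ∂π_W/∂q_W = 0: 220 - q_W - (1/2)(q_O) = 0.
Rearranging gives the reaction functions q_O = (264 - (1/2)q_W) and q_W = (220 - (1/2)q_O).
Substituting one into the other gives q_O = 616/3 and q_W = 352/3.
Total output Q = 616/3 + 352/3 = 968/3.

322.67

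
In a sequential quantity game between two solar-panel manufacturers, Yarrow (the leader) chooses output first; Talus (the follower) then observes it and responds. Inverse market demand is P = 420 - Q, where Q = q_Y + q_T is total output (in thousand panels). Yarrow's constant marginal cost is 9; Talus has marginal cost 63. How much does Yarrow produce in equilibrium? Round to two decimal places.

The follower Talus best-responds to any q_Y: π_T = (420 - Q)q_T - 63q_T.
Follower FOC: 357 - q_Y - 2q_T = 0, so q_T(q_Y) = (357 - q_Y)/2.
Yarrow substitutes q_T(q_Y) into its own profit: π_Y = q_Y(420 - q_Y - (357 - q_Y)/2) - 9q_Y = (483/2 - (1/2)q_Y)q_Y - 9q_Y.
The leader's first-order condition 465/2 - q_Y = 0 yields q_Y = 465/2.
Then q_T = (357 - 465/2)/2 = 249/4.

232.50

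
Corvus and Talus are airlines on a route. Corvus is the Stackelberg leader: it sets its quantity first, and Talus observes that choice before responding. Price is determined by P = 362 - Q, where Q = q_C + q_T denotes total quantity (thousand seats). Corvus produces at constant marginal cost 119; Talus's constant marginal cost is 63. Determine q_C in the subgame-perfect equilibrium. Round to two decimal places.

93.50

The follower Talus best-responds to any q_C: π_T = (362 - Q)q_T - 63q_T.
Follower FOC: 299 - q_C - 2q_T = 0, so q_T(q_C) = (299 - q_C)/2.
The leader anticipates this reaction. Substituting into P = 362 - Q gives P = 425/2 - (1/2)q_C, so π_C = (425/2 - (1/2)q_C)q_C - 119q_C.
The leader's first-order condition 187/2 - q_C = 0 yields q_C = 187/2.
Then q_T = (299 - 187/2)/2 = 411/4.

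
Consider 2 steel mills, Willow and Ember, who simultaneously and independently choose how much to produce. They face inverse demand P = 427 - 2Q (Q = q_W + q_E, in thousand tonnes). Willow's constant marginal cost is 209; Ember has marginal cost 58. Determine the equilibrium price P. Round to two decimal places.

231.33

Willow's profit: π_W = (427 - 2Q)q_W - (209q_W). Setting ∂π_W/∂q_W = 0: 218 - 4q_W - 2(q_E) = 0.
Ember's profit: π_E = (427 - 2Q)q_E - (58q_E). Setting ∂π_E/∂q_E = 0: 369 - 4q_E - 2(q_W) = 0.
Best responses: q_W = (218 - 2q_E)/4, q_E = (369 - 2q_W)/4.
Substituting one into the other gives q_W = 67/6 and q_E = 260/3.
Total output Q = 587/6, so price P = 427 - 2·(587/6) = 694/3.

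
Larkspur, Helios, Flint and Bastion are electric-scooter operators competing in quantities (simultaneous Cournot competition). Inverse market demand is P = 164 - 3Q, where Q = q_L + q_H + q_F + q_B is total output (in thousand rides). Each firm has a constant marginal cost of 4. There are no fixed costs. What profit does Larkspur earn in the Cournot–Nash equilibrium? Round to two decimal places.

Each firm earns π_i = (164 - 3Q)q_i - 4q_i.
First-order condition (treating rivals' output as given): 160 - 6q_i - 3·Σ_{j≠i} q_j = 0.
By symmetry each firm produces the same amount; substituting Σ_{j≠i} q_j = 3q_i yields q_i = 160/15 = 32/3.
Price P = 164 - 3·(128/3) = 36.
Larkspur's profit: (36 - 4)·(32/3) = 1024/3.

341.33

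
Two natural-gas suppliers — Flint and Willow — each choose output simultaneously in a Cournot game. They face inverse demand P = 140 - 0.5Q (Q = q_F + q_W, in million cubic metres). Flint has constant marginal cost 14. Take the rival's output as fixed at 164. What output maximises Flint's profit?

With the rival's output fixed at 164, Flint's profit is π_F = (140 - (1/2)·164 - (1/2)q_F)q_F - (14q_F) = (58 - (1/2)q_F)q_F - (14q_F).
∂π_F/∂q_F = 44 - q_F = 0, so q_F = 44.

44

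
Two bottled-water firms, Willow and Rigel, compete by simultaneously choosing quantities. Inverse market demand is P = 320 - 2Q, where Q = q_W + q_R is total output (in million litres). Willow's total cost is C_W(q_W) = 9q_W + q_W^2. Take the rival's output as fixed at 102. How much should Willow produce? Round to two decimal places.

With the rival's output fixed at 102, Willow's profit is π_W = (320 - 2·102 - 2q_W)q_W - (9q_W + q_W²) = (116 - 2q_W)q_W - (9q_W + q_W²).
∂π_W/∂q_W = 107 - 6q_W = 0, so q_W = 107/6.

17.83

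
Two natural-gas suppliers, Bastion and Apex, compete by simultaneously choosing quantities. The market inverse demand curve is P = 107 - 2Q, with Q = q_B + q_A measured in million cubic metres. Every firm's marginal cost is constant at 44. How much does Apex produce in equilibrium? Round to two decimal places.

Each firm earns π_i = (107 - 2Q)q_i - 44q_i.
Setting ∂π_i/∂q_i = 0 with rivals' quantities fixed: 63 - 4q_i - 2q_j = 0.
By symmetry each firm produces the same amount; substituting q_j = q_i yields q_i = 63/6 = 21/2.

10.50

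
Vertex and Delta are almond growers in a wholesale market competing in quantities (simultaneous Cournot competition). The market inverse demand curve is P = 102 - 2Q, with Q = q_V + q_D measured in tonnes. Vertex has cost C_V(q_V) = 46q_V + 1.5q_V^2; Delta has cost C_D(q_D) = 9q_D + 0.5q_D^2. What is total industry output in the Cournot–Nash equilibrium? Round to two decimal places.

20.42

Vertex's profit: π_V = (102 - 2Q)q_V - (46q_V + (3/2)q_V²). Setting ∂π_V/∂q_V = 0: 56 - 7q_V - 2(q_D) = 0.
Delta's first-order condition: 93 - 5q_D - 2(q_V) = 0.
Best responses: q_V = (56 - 2q_D)/7, q_D = (93 - 2q_V)/5.
Solving the pair: q_V = 94/31, q_D = 539/31.
Total output Q = 94/31 + 539/31 = 633/31.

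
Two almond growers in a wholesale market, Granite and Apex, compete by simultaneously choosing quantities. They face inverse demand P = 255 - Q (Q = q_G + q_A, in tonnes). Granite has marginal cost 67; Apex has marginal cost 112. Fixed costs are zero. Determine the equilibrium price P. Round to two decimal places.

144.67

Granite's profit: π_G = (255 - Q)q_G - (67q_G). Setting ∂π_G/∂q_G = 0: 188 - 2q_G - (q_A) = 0.
Apex's first-order condition: 143 - 2q_A - (q_G) = 0.
So q_G = (188 - q_A)/2 and q_A = (143 - q_G)/2.
Substituting one into the other gives q_G = 233/3 and q_A = 98/3.
Total output Q = 331/3, so price P = 255 - 331/3 = 434/3.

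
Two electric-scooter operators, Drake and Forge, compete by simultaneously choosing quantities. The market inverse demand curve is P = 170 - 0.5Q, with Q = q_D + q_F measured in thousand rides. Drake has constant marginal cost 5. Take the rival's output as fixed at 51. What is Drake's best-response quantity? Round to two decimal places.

139.50

With the rival's output fixed at 51, Drake's profit is π_D = (170 - (1/2)·51 - (1/2)q_D)q_D - (5q_D) = (289/2 - (1/2)q_D)q_D - (5q_D).
∂π_D/∂q_D = 279/2 - q_D = 0, so q_D = 279/2.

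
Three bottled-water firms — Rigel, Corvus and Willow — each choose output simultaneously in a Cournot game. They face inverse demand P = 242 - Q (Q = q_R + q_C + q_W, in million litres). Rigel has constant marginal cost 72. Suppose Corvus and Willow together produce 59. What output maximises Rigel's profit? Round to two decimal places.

55.50

With rivals' combined output fixed at 59, Rigel's profit is π_R = (242 - 59 - q_R)q_R - (72q_R) = (183 - q_R)q_R - (72q_R).
∂π_R/∂q_R = 111 - 2q_R = 0, so q_R = 111/2.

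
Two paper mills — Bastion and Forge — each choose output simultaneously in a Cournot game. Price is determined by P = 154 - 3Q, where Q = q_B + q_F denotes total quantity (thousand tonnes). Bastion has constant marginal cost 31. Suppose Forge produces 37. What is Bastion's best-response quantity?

With the rival's output fixed at 37, Bastion's profit is π_B = (154 - 3·37 - 3q_B)q_B - (31q_B) = (43 - 3q_B)q_B - (31q_B).
∂π_B/∂q_B = 12 - 6q_B = 0, so q_B = 2.

2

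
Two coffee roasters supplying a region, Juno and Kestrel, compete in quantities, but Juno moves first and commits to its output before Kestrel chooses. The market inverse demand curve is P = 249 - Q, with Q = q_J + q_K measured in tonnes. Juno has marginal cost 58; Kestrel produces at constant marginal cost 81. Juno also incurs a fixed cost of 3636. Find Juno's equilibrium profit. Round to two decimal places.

Solve by backward induction. Given q_J, the follower Kestrel maximises π_K = (249 - q_J - q_K)q_K - 81q_K.
Follower FOC: 168 - q_J - 2q_K = 0, so q_K(q_J) = (168 - q_J)/2.
The leader anticipates this reaction. Substituting into P = 249 - Q gives P = 165 - (1/2)q_J, so π_J = (165 - (1/2)q_J)q_J - 58q_J.
The leader's first-order condition 107 - q_J = 0 yields q_J = 107.
Then q_K = (168 - 107)/2 = 61/2.
Price P = 249 - 275/2 = 223/2.
Juno's profit: (223/2 - 58)·107 - 3636 = 2088.5000.

2088.50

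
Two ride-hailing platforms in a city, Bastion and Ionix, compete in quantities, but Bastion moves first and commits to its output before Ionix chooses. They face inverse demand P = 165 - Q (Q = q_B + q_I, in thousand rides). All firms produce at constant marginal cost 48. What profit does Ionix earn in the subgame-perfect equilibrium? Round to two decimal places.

855.56

The follower Ionix best-responds to any q_B: π_I = (165 - Q)q_I - 48q_I.
Setting the follower's marginal profit to zero, 117 - q_B - 2q_I = 0, i.e. q_I = (117 - q_B)/2.
Bastion substitutes q_I(q_B) into its own profit: π_B = q_B(165 - q_B - (117 - q_B)/2) - 48q_B = (213/2 - (1/2)q_B)q_B - 48q_B.
The leader's first-order condition 117/2 - q_B = 0 yields q_B = 117/2.
Then q_I = (117 - 117/2)/2 = 117/4.
Price P = 165 - 351/4 = 309/4.
Ionix's profit: (309/4 - 48)·(117/4) = 855.5625.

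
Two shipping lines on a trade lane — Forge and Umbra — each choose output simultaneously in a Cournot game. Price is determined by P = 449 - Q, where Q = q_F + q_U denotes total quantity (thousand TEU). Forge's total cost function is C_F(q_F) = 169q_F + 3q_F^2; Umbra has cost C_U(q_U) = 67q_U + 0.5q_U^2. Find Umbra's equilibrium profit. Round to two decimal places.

21851.16

Forge's profit: π_F = (449 - Q)q_F - (169q_F + 3q_F²). Setting ∂π_F/∂q_F = 0: 280 - 8q_F - (q_U) = 0.
Umbra's first-order condition: 382 - 3q_U - (q_F) = 0.
Rearranging gives the reaction functions q_F = (280 - q_U)/8 and q_U = (382 - q_F)/3.
Solving the pair: q_F = 458/23, q_U = 120.6957.
Price P = 449 - 140.6087 = 308.3913.
Umbra's profit: 308.3913·120.6957 - 67·120.6957 - (1/2)·120.6957² = 21851.1607.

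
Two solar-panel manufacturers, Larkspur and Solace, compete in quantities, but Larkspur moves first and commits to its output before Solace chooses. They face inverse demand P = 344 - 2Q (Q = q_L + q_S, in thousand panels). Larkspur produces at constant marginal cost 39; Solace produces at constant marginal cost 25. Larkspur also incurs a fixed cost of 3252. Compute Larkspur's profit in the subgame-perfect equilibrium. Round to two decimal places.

2040.56

Solve by backward induction. Given q_L, the follower Solace maximises π_S = (344 - 2q_L - 2q_S)q_S - 25q_S.
Setting the follower's marginal profit to zero, 319 - 2q_L - 4q_S = 0, i.e. q_S = (319 - 2q_L)/4.
Larkspur substitutes q_S(q_L) into its own profit: π_L = q_L(344 - 2q_L - (319 - 2q_L)/2) - 39q_L = (369/2 - q_L)q_L - 39q_L.
Maximising: ∂π_L/∂q_L = 291/2 - 2q_L = 0, giving q_L = 291/4.
Then q_S = (319 - 2·(291/4))/4 = 347/8.
Price P = 344 - 2·(929/8) = 447/4.
Larkspur's profit: (447/4 - 39)·(291/4) - 3252 = 2040.5625.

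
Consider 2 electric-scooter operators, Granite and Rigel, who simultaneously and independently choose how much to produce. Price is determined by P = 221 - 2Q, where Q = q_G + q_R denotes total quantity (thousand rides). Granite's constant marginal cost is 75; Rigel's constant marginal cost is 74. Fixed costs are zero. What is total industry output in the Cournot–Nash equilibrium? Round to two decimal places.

48.83

Granite's profit: π_G = (221 - 2Q)q_G - (75q_G). Setting ∂π_G/∂q_G = 0: 146 - 4q_G - 2(q_R) = 0.
Rigel's first-order condition: 147 - 4q_R - 2(q_G) = 0.
So q_G = (146 - 2q_R)/4 and q_R = (147 - 2q_G)/4.
Substituting one into the other gives q_G = 145/6 and q_R = 74/3.
Total output Q = 145/6 + 74/3 = 293/6.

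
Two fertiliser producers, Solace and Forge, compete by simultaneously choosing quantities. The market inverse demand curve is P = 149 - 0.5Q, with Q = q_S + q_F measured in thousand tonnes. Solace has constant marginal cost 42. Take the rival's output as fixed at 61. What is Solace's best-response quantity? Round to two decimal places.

76.50

With the rival's output fixed at 61, Solace's profit is π_S = (149 - (1/2)·61 - (1/2)q_S)q_S - (42q_S) = (237/2 - (1/2)q_S)q_S - (42q_S).
∂π_S/∂q_S = 153/2 - q_S = 0, so q_S = 153/2.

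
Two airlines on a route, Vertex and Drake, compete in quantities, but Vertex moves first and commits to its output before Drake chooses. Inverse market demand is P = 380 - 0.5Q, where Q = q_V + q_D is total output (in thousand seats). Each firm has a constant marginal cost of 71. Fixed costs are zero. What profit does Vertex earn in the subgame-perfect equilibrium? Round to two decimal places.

The follower Drake best-responds to any q_V: π_D = (380 - 0.5Q)q_D - 71q_D.
∂π_D/∂q_D = 309 - (1/2)q_V - q_D = 0 gives the reaction function q_D = (309 - (1/2)q_V).
The leader anticipates this reaction. Substituting into P = 380 - 0.5Q gives P = 451/2 - (1/4)q_V, so π_V = (451/2 - (1/4)q_V)q_V - 71q_V.
The leader's first-order condition 309/2 - (1/2)q_V = 0 yields q_V = 309.
Then q_D = (309 - (1/2)·309) = 309/2.
Price P = 380 - (1/2)·(927/2) = 593/4.
Vertex's profit: (593/4 - 71)·309 = 23870.2500.

23870.25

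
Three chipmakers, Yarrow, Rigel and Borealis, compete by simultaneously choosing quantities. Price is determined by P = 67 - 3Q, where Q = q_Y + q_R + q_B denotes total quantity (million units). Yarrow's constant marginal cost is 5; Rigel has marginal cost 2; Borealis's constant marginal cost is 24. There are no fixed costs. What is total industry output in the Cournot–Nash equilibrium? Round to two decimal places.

Yarrow's profit: π_Y = (67 - 3Q)q_Y - (5q_Y). Setting ∂π_Y/∂q_Y = 0: 62 - 6q_Y - 3(q_R + q_B) = 0.
Rigel's first-order condition: 65 - 6q_R - 3(q_Y + q_B) = 0.
Borealis's profit: π_B = (67 - 3Q)q_B - (24q_B). Setting ∂π_B/∂q_B = 0: 43 - 6q_B - 3(q_Y + q_R) = 0.
Summing all 3 equations gives 170 − 12Q = 0, hence Q = 85/6.
Back-substituting: q_Y = (62 − 85/2)/3 = 13/2, q_R = (65 − 85/2)/3 = 15/2, q_B = (43 − 85/2)/3 = 1/6.
Total output Q = 13/2 + 15/2 + 1/6 = 85/6.

14.17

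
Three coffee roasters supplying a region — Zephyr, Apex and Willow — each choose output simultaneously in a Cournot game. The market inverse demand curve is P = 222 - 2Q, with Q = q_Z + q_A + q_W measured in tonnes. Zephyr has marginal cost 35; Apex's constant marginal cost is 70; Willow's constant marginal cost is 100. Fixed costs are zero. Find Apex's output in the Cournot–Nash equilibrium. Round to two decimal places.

18.38

Zephyr's profit: π_Z = (222 - 2Q)q_Z - (35q_Z). Setting ∂π_Z/∂q_Z = 0: 187 - 4q_Z - 2(q_A + q_W) = 0.
Apex's profit: π_A = (222 - 2Q)q_A - (70q_A). Setting ∂π_A/∂q_A = 0: 152 - 4q_A - 2(q_Z + q_W) = 0.
Willow's first-order condition: 122 - 4q_W - 2(q_Z + q_A) = 0.
Adding the 3 first-order conditions: 461 − 8Q = 0, so Q = 461/8.
Back-substituting: q_Z = (187 − 461/4)/2 = 287/8, q_A = (152 − 461/4)/2 = 147/8, q_W = (122 − 461/4)/2 = 27/8.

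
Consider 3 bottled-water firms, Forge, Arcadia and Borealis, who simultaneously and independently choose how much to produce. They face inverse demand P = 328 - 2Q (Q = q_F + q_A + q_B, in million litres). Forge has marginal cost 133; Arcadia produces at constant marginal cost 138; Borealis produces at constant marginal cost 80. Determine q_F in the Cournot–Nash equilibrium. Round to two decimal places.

Forge's profit: π_F = (328 - 2Q)q_F - (133q_F). Setting ∂π_F/∂q_F = 0: 195 - 4q_F - 2(q_A + q_B) = 0.
Arcadia's first-order condition: 190 - 4q_A - 2(q_F + q_B) = 0.
Borealis's first-order condition: 248 - 4q_B - 2(q_F + q_A) = 0.
Adding the 3 conditions: 633 − 4Q − 4Q = 0, i.e. Q = 633/8.
Back-substituting: q_F = (195 − 633/4)/2 = 147/8, q_A = (190 − 633/4)/2 = 127/8, q_B = (248 − 633/4)/2 = 359/8.

18.38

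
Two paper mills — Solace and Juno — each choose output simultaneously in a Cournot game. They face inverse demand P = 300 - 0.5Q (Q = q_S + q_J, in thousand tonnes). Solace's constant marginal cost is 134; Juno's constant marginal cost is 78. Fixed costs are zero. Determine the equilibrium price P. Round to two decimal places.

Solace's profit: π_S = (300 - 0.5Q)q_S - (134q_S). Setting ∂π_S/∂q_S = 0: 166 - q_S - (1/2)(q_J) = 0.
Juno's profit: π_J = (300 - 0.5Q)q_J - (78q_J). Setting ∂π_J/∂q_J = 0: 222 - q_J - (1/2)(q_S) = 0.
Best responses: q_S = (166 - (1/2)q_J), q_J = (222 - (1/2)q_S).
Solving the pair: q_S = 220/3, q_J = 556/3.
Total output Q = 776/3, so price P = 300 - (1/2)·(776/3) = 512/3.

170.67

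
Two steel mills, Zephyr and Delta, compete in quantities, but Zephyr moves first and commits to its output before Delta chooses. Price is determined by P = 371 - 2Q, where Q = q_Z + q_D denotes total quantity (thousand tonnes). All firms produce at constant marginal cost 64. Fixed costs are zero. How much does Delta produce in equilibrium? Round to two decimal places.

The follower Delta best-responds to any q_Z: π_D = (371 - 2Q)q_D - 64q_D.
Follower FOC: 307 - 2q_Z - 4q_D = 0, so q_D(q_Z) = (307 - 2q_Z)/4.
The leader anticipates this reaction. Substituting into P = 371 - 2Q gives P = 435/2 - q_Z, so π_Z = (435/2 - q_Z)q_Z - 64q_Z.
Leader FOC: 307/2 - 2q_Z = 0, so q_Z = 307/4.
Then q_D = (307 - 2·(307/4))/4 = 307/8.

38.38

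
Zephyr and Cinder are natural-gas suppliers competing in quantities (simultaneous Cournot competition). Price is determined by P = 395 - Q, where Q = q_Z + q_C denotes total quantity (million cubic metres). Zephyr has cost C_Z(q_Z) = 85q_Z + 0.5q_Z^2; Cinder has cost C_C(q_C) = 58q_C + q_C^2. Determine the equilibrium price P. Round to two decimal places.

Zephyr's profit: π_Z = (395 - Q)q_Z - (85q_Z + (1/2)q_Z²). Setting ∂π_Z/∂q_Z = 0: 310 - 3q_Z - (q_C) = 0.
Cinder's first-order condition: 337 - 4q_C - (q_Z) = 0.
Best responses: q_Z = (310 - q_C)/3, q_C = (337 - q_Z)/4.
Substituting one into the other gives q_Z = 903/11 and q_C = 701/11.
Total output Q = 1604/11, so price P = 395 - 1604/11 = 249.1818.

249.18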